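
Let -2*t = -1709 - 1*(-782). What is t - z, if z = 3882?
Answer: -6837/2 ≈ -3418.5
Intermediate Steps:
t = 927/2 (t = -(-1709 - 1*(-782))/2 = -(-1709 + 782)/2 = -1/2*(-927) = 927/2 ≈ 463.50)
t - z = 927/2 - 1*3882 = 927/2 - 3882 = -6837/2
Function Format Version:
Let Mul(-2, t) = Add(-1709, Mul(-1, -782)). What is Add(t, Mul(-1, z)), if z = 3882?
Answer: Rational(-6837, 2) ≈ -3418.5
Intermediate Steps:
t = Rational(927, 2) (t = Mul(Rational(-1, 2), Add(-1709, Mul(-1, -782))) = Mul(Rational(-1, 2), Add(-1709, 782)) = Mul(Rational(-1, 2), -927) = Rational(927, 2) ≈ 463.50)
Add(t, Mul(-1, z)) = Add(Rational(927, 2), Mul(-1, 3882)) = Add(Rational(927, 2), -3882) = Rational(-6837, 2)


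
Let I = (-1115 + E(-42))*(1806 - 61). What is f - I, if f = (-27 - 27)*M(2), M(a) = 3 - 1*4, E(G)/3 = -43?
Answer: 2170834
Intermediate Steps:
E(G) = -129 (E(G) = 3*(-43) = -129)
M(a) = -1 (M(a) = 3 - 4 = -1)
I = -2170780 (I = (-1115 - 129)*(1806 - 61) = -1244*1745 = -2170780)
f = 54 (f = (-27 - 27)*(-1) = -54*(-1) = 54)
f - I = 54 - 1*(-2170780) = 54 + 2170780 = 2170834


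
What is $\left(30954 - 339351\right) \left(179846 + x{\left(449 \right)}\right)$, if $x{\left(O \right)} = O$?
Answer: $-55602437115$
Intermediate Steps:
$\left(30954 - 339351\right) \left(179846 + x{\left(449 \right)}\right) = \left(30954 - 339351\right) \left(179846 + 449\right) = \left(-308397\right) 180295 = -55602437115$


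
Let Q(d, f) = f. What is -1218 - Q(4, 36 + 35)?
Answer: -1289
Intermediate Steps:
-1218 - Q(4, 36 + 35) = -1218 - (36 + 35) = -1218 - 1*71 = -1218 - 71 = -1289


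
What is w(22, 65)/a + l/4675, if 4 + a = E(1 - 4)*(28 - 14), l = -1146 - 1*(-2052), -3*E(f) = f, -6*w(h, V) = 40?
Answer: -6632/14025 ≈ -0.47287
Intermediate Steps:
w(h, V) = -20/3 (w(h, V) = -⅙*40 = -20/3)
E(f) = -f/3
l = 906 (l = -1146 + 2052 = 906)
a = 10 (a = -4 + (-(1 - 4)/3)*(28 - 14) = -4 - ⅓*(-3)*14 = -4 + 1*14 = -4 + 14 = 10)
w(22, 65)/a + l/4675 = -20/3/10 + 906/4675 = -20/3*⅒ + 906*(1/4675) = -⅔ + 906/4675 = -6632/14025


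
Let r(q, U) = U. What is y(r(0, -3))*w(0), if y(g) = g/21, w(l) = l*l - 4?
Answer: 4/7 ≈ 0.57143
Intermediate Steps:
w(l) = -4 + l² (w(l) = l² - 4 = -4 + l²)
y(g) = g/21 (y(g) = g*(1/21) = g/21)
y(r(0, -3))*w(0) = ((1/21)*(-3))*(-4 + 0²) = -(-4 + 0)/7 = -⅐*(-4) = 4/7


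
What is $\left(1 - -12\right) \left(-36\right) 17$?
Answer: $-7956$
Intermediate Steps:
$\left(1 - -12\right) \left(-36\right) 17 = \left(1 + 12\right) \left(-36\right) 17 = 13 \left(-36\right) 17 = \left(-468\right) 17 = -7956$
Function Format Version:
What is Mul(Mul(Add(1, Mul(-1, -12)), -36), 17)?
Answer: -7956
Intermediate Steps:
Mul(Mul(Add(1, Mul(-1, -12)), -36), 17) = Mul(Mul(Add(1, 12), -36), 17) = Mul(Mul(13, -36), 17) = Mul(-468, 17) = -7956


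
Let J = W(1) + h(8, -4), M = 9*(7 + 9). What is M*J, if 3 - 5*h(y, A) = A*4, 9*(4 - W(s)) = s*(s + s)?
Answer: 5456/5 ≈ 1091.2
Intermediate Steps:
W(s) = 4 - 2*s²/9 (W(s) = 4 - s*(s + s)/9 = 4 - s*2*s/9 = 4 - 2*s²/9)
M = 144 (M = 9*16 = 144)
h(y, A) = ⅗ - 4*A/5 (h(y, A) = ⅗ - A*4/5 = ⅗ - 4*A/5)
J = 341/45 (J = (4 - 2/9*1²) + (⅗ - ⅘*(-4)) = (4 - 2/9*1) + (⅗ + 16/5) = (4 - 2/9) + 19/5 = 34/9 + 19/5 = 341/45 ≈ 7.5778)
M*J = 144*(341/45) = 5456/5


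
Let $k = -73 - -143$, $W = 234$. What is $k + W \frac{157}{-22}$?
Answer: $- \frac{17599}{11} \approx -1599.9$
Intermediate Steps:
$k = 70$ ($k = -73 + 143 = 70$)
$k + W \frac{157}{-22} = 70 + 234 \frac{157}{-22} = 70 + 234 \cdot 157 \left(- \frac{1}{22}\right) = 70 + 234 \left(- \frac{157}{22}\right) = 70 - \frac{18369}{11} = - \frac{17599}{11}$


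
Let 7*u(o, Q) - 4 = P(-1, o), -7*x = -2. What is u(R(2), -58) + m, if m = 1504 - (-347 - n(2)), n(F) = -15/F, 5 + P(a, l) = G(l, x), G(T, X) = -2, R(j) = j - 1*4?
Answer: 25803/14 ≈ 1843.1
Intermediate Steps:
x = 2/7 (x = -⅐*(-2) = 2/7 ≈ 0.28571)
R(j) = -4 + j (R(j) = j - 4 = -4 + j)
P(a, l) = -7 (P(a, l) = -5 - 2 = -7)
u(o, Q) = -3/7 (u(o, Q) = 4/7 + (⅐)*(-7) = 4/7 - 1 = -3/7)
m = 3687/2 (m = 1504 - (-347 - (-15)/2) = 1504 - (-347 - 1*(-15/2)) = 1504 - (-347 + 15/2) = 1504 - 1*(-679/2) = 1504 + 679/2 = 3687/2 ≈ 1843.5)
u(R(2), -58) + m = -3/7 + 3687/2 = 25803/14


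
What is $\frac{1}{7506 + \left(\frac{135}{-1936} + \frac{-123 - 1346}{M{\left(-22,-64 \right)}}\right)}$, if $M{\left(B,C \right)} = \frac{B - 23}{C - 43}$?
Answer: $\frac{87120}{349610357} \approx 0.00024919$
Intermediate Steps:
$M{\left(B,C \right)} = \frac{-23 + B}{-43 + C}$
$\frac{1}{7506 + \left(\frac{135}{-1936} + \frac{-123 - 1346}{M{\left(-22,-64 \right)}}\right)} = \frac{1}{7506 + \left(\frac{135}{-1936} + \frac{-123 - 1346}{\frac{1}{-43 - 64} \left(-23 - 22\right)}\right)} = \frac{1}{7506 + \left(135 \left(- \frac{1}{1936}\right) + \frac{-123 - 1346}{\frac{1}{-107} \left(-45\right)}\right)} = \frac{1}{7506 - \left(\frac{135}{1936} + \frac{1469}{\left(- \frac{1}{107}\right) \left(-45\right)}\right)} = \frac{1}{7506 - \left(\frac{135}{1936} + \frac{1469}{\frac{45}{107}}\right)} = \frac{1}{7506 - \frac{304312363}{87120}} = \frac{1}{\frac{349610357}{87120}} = \frac{87120}{349610357}$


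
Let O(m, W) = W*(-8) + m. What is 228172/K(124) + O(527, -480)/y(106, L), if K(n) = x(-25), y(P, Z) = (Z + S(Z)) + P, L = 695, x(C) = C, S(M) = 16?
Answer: -186307349/20425 ≈ -9121.5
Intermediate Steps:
O(m, W) = m - 8*W (O(m, W) = -8*W + m = m - 8*W)
y(P, Z) = 16 + P + Z (y(P, Z) = (Z + 16) + P = (16 + Z) + P = 16 + P + Z)
K(n) = -25
228172/K(124) + O(527, -480)/y(106, L) = 228172/(-25) + (527 - 8*(-480))/(16 + 106 + 695) = 228172*(-1/25) + (527 + 3840)/817 = -228172/25 + 4367*(1/817) = -228172/25 + 4367/817 = -186307349/20425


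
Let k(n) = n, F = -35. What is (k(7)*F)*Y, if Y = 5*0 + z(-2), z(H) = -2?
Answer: 490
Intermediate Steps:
Y = -2 (Y = 5*0 - 2 = 0 - 2 = -2)
(k(7)*F)*Y = (7*(-35))*(-2) = -245*(-2) = 490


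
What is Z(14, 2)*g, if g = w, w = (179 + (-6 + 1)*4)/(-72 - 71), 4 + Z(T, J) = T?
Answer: -1590/143 ≈ -11.119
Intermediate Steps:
Z(T, J) = -4 + T
w = -159/143 (w = (179 - 5*4)/(-143) = (179 - 20)*(-1/143) = 159*(-1/143) = -159/143 ≈ -1.1119)
g = -159/143 ≈ -1.1119
Z(14, 2)*g = (-4 + 14)*(-159/143) = 10*(-159/143) = -1590/143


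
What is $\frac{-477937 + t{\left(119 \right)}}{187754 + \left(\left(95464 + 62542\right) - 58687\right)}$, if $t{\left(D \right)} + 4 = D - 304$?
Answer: $- \frac{478126}{287073} \approx -1.6655$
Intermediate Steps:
$t{\left(D \right)} = -308 + D$ ($t{\left(D \right)} = -4 + \left(D - 304\right) = -4 + \left(-304 + D\right) = -308 + D$)
$\frac{-477937 + t{\left(119 \right)}}{187754 + \left(\left(95464 + 62542\right) - 58687\right)} = \frac{-477937 + \left(-308 + 119\right)}{187754 + \left(\left(95464 + 62542\right) - 58687\right)} = \frac{-477937 - 189}{187754 + \left(158006 - 58687\right)} = - \frac{478126}{187754 + 99319} = - \frac{478126}{287073}$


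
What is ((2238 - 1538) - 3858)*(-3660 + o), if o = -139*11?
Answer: 16386862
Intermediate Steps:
o = -1529
((2238 - 1538) - 3858)*(-3660 + o) = ((2238 - 1538) - 3858)*(-3660 - 1529) = (700 - 3858)*(-5189) = -3158*(-5189) = 16386862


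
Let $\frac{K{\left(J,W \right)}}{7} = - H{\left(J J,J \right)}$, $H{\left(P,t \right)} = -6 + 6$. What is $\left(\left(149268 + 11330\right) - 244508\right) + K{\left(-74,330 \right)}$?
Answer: $-83910$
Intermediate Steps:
$H{\left(P,t \right)} = 0$
$K{\left(J,W \right)} = 0$ ($K{\left(J,W \right)} = 7 \left(\left(-1\right) 0\right) = 7 \cdot 0 = 0$)
$\left(\left(149268 + 11330\right) - 244508\right) + K{\left(-74,330 \right)} = \left(\left(149268 + 11330\right) - 244508\right) + 0 = \left(160598 - 244508\right) + 0 = -83910 + 0 = -83910$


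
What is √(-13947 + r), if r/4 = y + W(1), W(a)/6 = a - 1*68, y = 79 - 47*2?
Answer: 3*I*√1735 ≈ 124.96*I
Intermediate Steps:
y = -15 (y = 79 - 94 = -15)
W(a) = -408 + 6*a (W(a) = 6*(a - 1*68) = 6*(a - 68) = 6*(-68 + a) = -408 + 6*a)
r = -1668 (r = 4*(-15 + (-408 + 6*1)) = 4*(-15 + (-408 + 6)) = 4*(-15 - 402) = 4*(-417) = -1668)
√(-13947 + r) = √(-13947 - 1668) = √(-15615) = 3*I*√1735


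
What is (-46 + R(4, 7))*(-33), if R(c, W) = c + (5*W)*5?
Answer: -4389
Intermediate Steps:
R(c, W) = c + 25*W
(-46 + R(4, 7))*(-33) = (-46 + (4 + 25*7))*(-33) = (-46 + (4 + 175))*(-33) = (-46 + 179)*(-33) = 133*(-33) = -4389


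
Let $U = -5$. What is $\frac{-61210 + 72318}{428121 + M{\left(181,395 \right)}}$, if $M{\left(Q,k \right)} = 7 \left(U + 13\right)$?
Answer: $\frac{11108}{428177} \approx 0.025943$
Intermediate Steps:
$M{\left(Q,k \right)} = 56$ ($M{\left(Q,k \right)} = 7 \left(-5 + 13\right) = 7 \cdot 8 = 56$)
$\frac{-61210 + 72318}{428121 + M{\left(181,395 \right)}} = \frac{-61210 + 72318}{428121 + 56} = \frac{11108}{428177}$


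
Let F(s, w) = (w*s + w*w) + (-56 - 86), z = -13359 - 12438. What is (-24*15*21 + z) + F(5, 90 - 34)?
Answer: -30083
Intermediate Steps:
z = -25797
F(s, w) = -142 + w² + s*w (F(s, w) = (s*w + w²) - 142 = (w² + s*w) - 142 = -142 + w² + s*w)
(-24*15*21 + z) + F(5, 90 - 34) = (-24*15*21 - 25797) + (-142 + (90 - 34)² + 5*(90 - 34)) = (-360*21 - 25797) + (-142 + 56² + 5*56) = (-7560 - 25797) + (-142 + 3136 + 280) = -33357 + 3274 = -30083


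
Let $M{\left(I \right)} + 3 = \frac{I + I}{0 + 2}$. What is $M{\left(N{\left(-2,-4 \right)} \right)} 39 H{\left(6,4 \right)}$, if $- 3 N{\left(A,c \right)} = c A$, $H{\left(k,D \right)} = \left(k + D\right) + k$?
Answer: $-3536$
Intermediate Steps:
$H{\left(k,D \right)} = D + 2 k$ ($H{\left(k,D \right)} = \left(D + k\right) + k = D + 2 k$)
$N{\left(A,c \right)} = - \frac{A c}{3}$ ($N{\left(A,c \right)} = - \frac{c A}{3} = - \frac{A c}{3}$)
$M{\left(I \right)} = -3 + I$ ($M{\left(I \right)} = -3 + \frac{I + I}{0 + 2} = -3 + \frac{2 I}{2} = -3 + 2 I \frac{1}{2} = -3 + I$)
$M{\left(N{\left(-2,-4 \right)} \right)} 39 H{\left(6,4 \right)} = \left(-3 - \left(- \frac{2}{3}\right) \left(-4\right)\right) 39 \left(4 + 2 \cdot 6\right) = \left(-3 - \frac{8}{3}\right) 39 \left(4 + 12\right) = \left(- \frac{17}{3}\right) 39 \cdot 16 = \left(-221\right) 16 = -3536$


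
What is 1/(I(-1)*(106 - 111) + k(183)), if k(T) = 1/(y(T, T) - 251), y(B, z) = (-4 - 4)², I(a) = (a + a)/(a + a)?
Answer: -187/936 ≈ -0.19979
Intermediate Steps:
I(a) = 1 (I(a) = (2*a)/((2*a)) = (2*a)*(1/(2*a)) = 1)
y(B, z) = 64 (y(B, z) = (-8)² = 64)
k(T) = -1/187 (k(T) = 1/(64 - 251) = 1/(-187) = -1/187)
1/(I(-1)*(106 - 111) + k(183)) = 1/(1*(106 - 111) - 1/187) = 1/(1*(-5) - 1/187) = 1/(-5 - 1/187) = 1/(-936/187) = -187/936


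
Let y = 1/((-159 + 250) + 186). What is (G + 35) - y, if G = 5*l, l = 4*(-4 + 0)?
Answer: -12466/277 ≈ -45.004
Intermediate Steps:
l = -16 (l = 4*(-4) = -16)
y = 1/277 (y = 1/(91 + 186) = 1/277 ≈ 0.0036101)
G = -80 (G = 5*(-16) = -80)
(G + 35) - y = (-80 + 35) - 1*1/277 = -45 - 1/277 = -12466/277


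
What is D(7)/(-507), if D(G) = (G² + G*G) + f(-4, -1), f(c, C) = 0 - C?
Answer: -33/169 ≈ -0.19527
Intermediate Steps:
f(c, C) = -C
D(G) = 1 + 2*G² (D(G) = (G² + G*G) - 1*(-1) = (G² + G²) + 1 = 2*G² + 1 = 1 + 2*G²)
D(7)/(-507) = (1 + 2*7²)/(-507) = (1 + 2*49)*(-1/507) = (1 + 98)*(-1/507) = 99*(-1/507) = -33/169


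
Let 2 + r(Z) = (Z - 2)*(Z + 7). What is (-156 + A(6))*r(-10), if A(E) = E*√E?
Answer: -5304 + 204*√6 ≈ -4804.3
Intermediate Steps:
r(Z) = -2 + (-2 + Z)*(7 + Z) (r(Z) = -2 + (Z - 2)*(Z + 7) = -2 + (-2 + Z)*(7 + Z))
A(E) = E^(3/2)
(-156 + A(6))*r(-10) = (-156 + 6^(3/2))*(-16 + (-10)² + 5*(-10)) = (-156 + 6*√6)*(-16 + 100 - 50) = (-156 + 6*√6)*34 = -5304 + 204*√6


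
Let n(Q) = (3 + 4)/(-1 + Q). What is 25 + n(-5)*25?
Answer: -25/6 ≈ -4.1667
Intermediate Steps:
n(Q) = 7/(-1 + Q)
25 + n(-5)*25 = 25 + (7/(-1 - 5))*25 = 25 + (7/(-6))*25 = 25 + (7*(-⅙))*25 = 25 - 7/6*25 = 25 - 175/6 = -25/6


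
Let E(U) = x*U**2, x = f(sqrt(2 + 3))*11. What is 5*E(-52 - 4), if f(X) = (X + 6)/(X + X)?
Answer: 86240 + 103488*sqrt(5) ≈ 3.1765e+5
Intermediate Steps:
f(X) = (6 + X)/(2*X) (f(X) = (6 + X)/((2*X)) = (6 + X)*(1/(2*X)) = (6 + X)/(2*X))
x = 11*sqrt(5)*(6 + sqrt(5))/10 (x = ((6 + sqrt(2 + 3))/(2*(sqrt(2 + 3))))*11 = ((6 + sqrt(5))/(2*(sqrt(5))))*11 = ((sqrt(5)/5)*(6 + sqrt(5))/2)*11 = (sqrt(5)*(6 + sqrt(5))/10)*11 = 11*sqrt(5)*(6 + sqrt(5))/10 ≈ 20.258)
E(U) = U**2*(11/2 + 33*sqrt(5)/5) (E(U) = (11/2 + 33*sqrt(5)/5)*U**2 = U**2*(11/2 + 33*sqrt(5)/5))
5*E(-52 - 4) = 5*(11*(-52 - 4)**2*(5 + 6*sqrt(5))/10) = 5*((11/10)*(-56)**2*(5 + 6*sqrt(5))) = 5*((11/10)*3136*(5 + 6*sqrt(5))) = 5*(17248 + 103488*sqrt(5)/5) = 86240 + 103488*sqrt(5)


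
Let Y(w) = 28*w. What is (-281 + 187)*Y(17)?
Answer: -44744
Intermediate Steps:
(-281 + 187)*Y(17) = (-281 + 187)*(28*17) = -94*476 = -44744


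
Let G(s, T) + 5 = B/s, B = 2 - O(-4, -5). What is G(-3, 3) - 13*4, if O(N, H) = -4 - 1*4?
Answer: -181/3 ≈ -60.333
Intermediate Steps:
O(N, H) = -8 (O(N, H) = -4 - 4 = -8)
B = 10 (B = 2 - 1*(-8) = 2 + 8 = 10)
G(s, T) = -5 + 10/s
G(-3, 3) - 13*4 = (-5 + 10/(-3)) - 13*4 = (-5 + 10*(-⅓)) - 52 = (-5 - 10/3) - 52 = -25/3 - 52 = -181/3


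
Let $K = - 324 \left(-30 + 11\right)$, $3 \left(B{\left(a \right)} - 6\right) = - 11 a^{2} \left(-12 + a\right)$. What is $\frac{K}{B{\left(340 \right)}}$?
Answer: $- \frac{9234}{208542391} \approx -4.4279 \cdot 10^{-5}$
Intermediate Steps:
$B{\left(a \right)} = 6 - \frac{11 a^{2} \left(-12 + a\right)}{3}$ ($B{\left(a \right)} = 6 + \frac{- 11 a^{2} \left(-12 + a\right)}{3} = 6 + \frac{\left(-11\right) a^{2} \left(-12 + a\right)}{3} = 6 - \frac{11 a^{2} \left(-12 + a\right)}{3}$)
$K = 6156$ ($K = \left(-324\right) \left(-19\right) = 6156$)
$\frac{K}{B{\left(340 \right)}} = \frac{6156}{6 + 44 \cdot 340^{2} - \frac{11 \cdot 340^{3}}{3}} = \frac{6156}{6 + 44 \cdot 115600 - \frac{432344000}{3}} = \frac{6156}{6 + 5086400 - \frac{432344000}{3}} = \frac{6156}{- \frac{417084782}{3}} = 6156 \left(- \frac{3}{417084782}\right) = - \frac{9234}{208542391}$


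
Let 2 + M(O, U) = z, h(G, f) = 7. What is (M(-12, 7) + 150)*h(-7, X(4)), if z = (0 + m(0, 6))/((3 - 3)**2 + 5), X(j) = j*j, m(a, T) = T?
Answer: 5222/5 ≈ 1044.4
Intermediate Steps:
X(j) = j**2
z = 6/5 (z = (0 + 6)/((3 - 3)**2 + 5) = 6/(0**2 + 5) = 6/(0 + 5) = 6/5 ≈ 1.2000)
M(O, U) = -4/5 (M(O, U) = -2 + 6/5 = -4/5)
(M(-12, 7) + 150)*h(-7, X(4)) = (-4/5 + 150)*7 = (746/5)*7 = 5222/5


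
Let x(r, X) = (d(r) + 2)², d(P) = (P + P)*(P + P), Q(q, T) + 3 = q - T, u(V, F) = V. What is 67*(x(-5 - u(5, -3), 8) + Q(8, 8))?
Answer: 10827267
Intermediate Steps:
Q(q, T) = -3 + q - T (Q(q, T) = -3 + (q - T) = -3 + q - T)
d(P) = 4*P² (d(P) = (2*P)*(2*P) = 4*P²)
x(r, X) = (2 + 4*r²)² (x(r, X) = (4*r² + 2)² = (2 + 4*r²)²)
67*(x(-5 - u(5, -3), 8) + Q(8, 8)) = 67*(4*(1 + 2*(-5 - 1*5)²)² + (-3 + 8 - 1*8)) = 67*(4*(1 + 2*(-5 - 5)²)² + (-3 + 8 - 8)) = 67*(4*(1 + 2*(-10)²)² - 3) = 67*(4*(1 + 2*100)² - 3) = 67*(4*(1 + 200)² - 3) = 67*(4*201² - 3) = 67*(4*40401 - 3) = 67*(161604 - 3) = 67*161601 = 10827267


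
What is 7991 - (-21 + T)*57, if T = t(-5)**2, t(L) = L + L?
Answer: 3488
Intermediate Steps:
t(L) = 2*L
T = 100 (T = (2*(-5))**2 = (-10)**2 = 100)
7991 - (-21 + T)*57 = 7991 - (-21 + 100)*57 = 7991 - 79*57 = 7991 - 1*4503 = 7991 - 4503 = 3488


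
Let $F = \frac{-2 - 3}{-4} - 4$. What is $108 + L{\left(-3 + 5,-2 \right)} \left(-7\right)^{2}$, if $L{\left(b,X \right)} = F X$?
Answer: $\frac{755}{2} \approx 377.5$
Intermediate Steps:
$F = - \frac{11}{4}$ ($F = \left(-5\right) \left(- \frac{1}{4}\right) - 4 = \frac{5}{4} - 4 = - \frac{11}{4} \approx -2.75$)
$L{\left(b,X \right)} = - \frac{11 X}{4}$
$108 + L{\left(-3 + 5,-2 \right)} \left(-7\right)^{2} = 108 + \left(- \frac{11}{4}\right) \left(-2\right) \left(-7\right)^{2} = 108 + \frac{11}{2} \cdot 49 = 108 + \frac{539}{2} = \frac{755}{2}$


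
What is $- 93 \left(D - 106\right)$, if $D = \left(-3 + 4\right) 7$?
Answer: $9207$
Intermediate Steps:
$D = 7$ ($D = 1 \cdot 7 = 7$)
$- 93 \left(D - 106\right) = - 93 \left(7 - 106\right) = \left(-93\right) \left(-99\right) = 9207$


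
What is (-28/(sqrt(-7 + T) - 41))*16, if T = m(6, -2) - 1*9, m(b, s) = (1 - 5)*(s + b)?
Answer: 18368/1713 + 1792*I*sqrt(2)/1713 ≈ 10.723 + 1.4794*I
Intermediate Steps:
m(b, s) = -4*b - 4*s (m(b, s) = -4*(b + s) = -4*b - 4*s)
T = -25 (T = (-4*6 - 4*(-2)) - 1*9 = (-24 + 8) - 9 = -16 - 9 = -25)
(-28/(sqrt(-7 + T) - 41))*16 = (-28/(sqrt(-7 - 25) - 41))*16 = (-28/(sqrt(-32) - 41))*16 = (-28/(4*I*sqrt(2) - 41))*16 = (-28/(-41 + 4*I*sqrt(2)))*16 = -28/(-41 + 4*I*sqrt(2))*16 = -448/(-41 + 4*I*sqrt(2))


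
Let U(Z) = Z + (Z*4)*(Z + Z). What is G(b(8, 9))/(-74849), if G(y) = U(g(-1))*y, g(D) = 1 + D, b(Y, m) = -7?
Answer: 0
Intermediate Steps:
U(Z) = Z + 8*Z² (U(Z) = Z + (4*Z)*(2*Z) = Z + 8*Z²)
G(y) = 0 (G(y) = ((1 - 1)*(1 + 8*(1 - 1)))*y = (0*(1 + 8*0))*y = (0*(1 + 0))*y = (0*1)*y = 0*y = 0)
G(b(8, 9))/(-74849) = 0/(-74849) = 0*(-1/74849) = 0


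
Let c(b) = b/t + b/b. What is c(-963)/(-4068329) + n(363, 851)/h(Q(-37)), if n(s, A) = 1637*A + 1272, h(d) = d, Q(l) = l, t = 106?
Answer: -601307382516057/15955986338 ≈ -37685.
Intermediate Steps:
c(b) = 1 + b/106 (c(b) = b/106 + b/b = b*(1/106) + 1 = b/106 + 1 = 1 + b/106)
n(s, A) = 1272 + 1637*A
c(-963)/(-4068329) + n(363, 851)/h(Q(-37)) = (1 + (1/106)*(-963))/(-4068329) + (1272 + 1637*851)/(-37) = (1 - 963/106)*(-1/4068329) + (1272 + 1393087)*(-1/37) = -857/106*(-1/4068329) + 1394359*(-1/37) = 857/431242874 - 1394359/37 = -601307382516057/15955986338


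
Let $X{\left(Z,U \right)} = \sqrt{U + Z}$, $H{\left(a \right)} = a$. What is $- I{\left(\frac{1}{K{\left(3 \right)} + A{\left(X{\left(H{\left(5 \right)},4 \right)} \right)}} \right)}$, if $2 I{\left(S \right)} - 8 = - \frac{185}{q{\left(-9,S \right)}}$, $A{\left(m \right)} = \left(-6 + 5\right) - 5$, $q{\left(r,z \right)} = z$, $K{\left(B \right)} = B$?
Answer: $- \frac{563}{2} \approx -281.5$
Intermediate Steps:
$A{\left(m \right)} = -6$ ($A{\left(m \right)} = -1 - 5 = -6$)
$I{\left(S \right)} = 4 - \frac{185}{2 S}$ ($I{\left(S \right)} = 4 + \frac{\left(-185\right) \frac{1}{S}}{2} = 4 - \frac{185}{2 S}$)
$- I{\left(\frac{1}{K{\left(3 \right)} + A{\left(X{\left(H{\left(5 \right)},4 \right)} \right)}} \right)} = - (4 - \frac{185}{2 \frac{1}{3 - 6}}) = - (4 - \frac{185}{2 \frac{1}{-3}}) = - (4 - \frac{185}{2 \left(- \frac{1}{3}\right)}) = - (4 - - \frac{555}{2}) = - (4 + \frac{555}{2}) = \left(-1\right) \frac{563}{2} = - \frac{563}{2}$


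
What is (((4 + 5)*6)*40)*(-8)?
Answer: -17280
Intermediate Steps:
(((4 + 5)*6)*40)*(-8) = ((9*6)*40)*(-8) = (54*40)*(-8) = 2160*(-8) = -17280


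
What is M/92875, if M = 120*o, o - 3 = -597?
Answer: -14256/18575 ≈ -0.76748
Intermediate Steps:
o = -594 (o = 3 - 597 = -594)
M = -71280 (M = 120*(-594) = -71280)
M/92875 = -71280/92875 = -71280*1/92875 = -14256/18575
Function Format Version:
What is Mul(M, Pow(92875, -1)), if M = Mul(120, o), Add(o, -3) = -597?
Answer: Rational(-14256, 18575) ≈ -0.76748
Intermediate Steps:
o = -594 (o = Add(3, -597) = -594)
M = -71280 (M = Mul(120, -594) = -71280)
Mul(M, Pow(92875, -1)) = Mul(-71280, Pow(92875, -1)) = Mul(-71280, Rational(1, 92875)) = Rational(-14256, 18575)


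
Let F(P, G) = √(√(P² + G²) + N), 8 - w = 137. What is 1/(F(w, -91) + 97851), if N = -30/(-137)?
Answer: 1/(97851 + √(30/137 + √24922)) ≈ 1.0218e-5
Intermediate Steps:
w = -129 (w = 8 - 1*137 = 8 - 137 = -129)
N = 30/137 (N = -30*(-1)/137 = -1*(-30/137) = 30/137 ≈ 0.21898)
F(P, G) = √(30/137 + √(G² + P²)) (F(P, G) = √(√(P² + G²) + 30/137) = √(√(G² + P²) + 30/137) = √(30/137 + √(G² + P²)))
1/(F(w, -91) + 97851) = 1/(√(4110 + 18769*√((-91)² + (-129)²))/137 + 97851) = 1/(√(4110 + 18769*√(8281 + 16641))/137 + 97851) = 1/(√(4110 + 18769*√24922)/137 + 97851) = 1/(97851 + √(4110 + 18769*√24922)/137)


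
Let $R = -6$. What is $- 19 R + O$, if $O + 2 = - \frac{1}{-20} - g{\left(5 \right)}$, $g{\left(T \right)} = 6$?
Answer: $\frac{2121}{20} \approx 106.05$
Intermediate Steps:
$O = - \frac{159}{20}$ ($O = -2 - \frac{119}{20} = - \frac{159}{20} \approx -7.95$)
$- 19 R + O = \left(-19\right) \left(-6\right) - \frac{159}{20} = 114 - \frac{159}{20} = \frac{2121}{20}$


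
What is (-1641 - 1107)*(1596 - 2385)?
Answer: 2168172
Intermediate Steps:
(-1641 - 1107)*(1596 - 2385) = -2748*(-789) = 2168172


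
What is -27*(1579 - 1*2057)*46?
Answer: 593676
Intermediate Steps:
-27*(1579 - 1*2057)*46 = -27*(1579 - 2057)*46 = -(-12906)*46 = -27*(-21988) = 593676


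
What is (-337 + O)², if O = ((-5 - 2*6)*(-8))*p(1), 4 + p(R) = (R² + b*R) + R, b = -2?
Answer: 776161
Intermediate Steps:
p(R) = -4 + R² - R (p(R) = -4 + ((R² - 2*R) + R) = -4 + (R² - R) = -4 + R² - R)
O = -544 (O = ((-5 - 2*6)*(-8))*(-4 + 1² - 1*1) = ((-5 - 12)*(-8))*(-4 + 1 - 1) = -17*(-8)*(-4) = 136*(-4) = -544)
(-337 + O)² = (-337 - 544)² = (-881)² = 776161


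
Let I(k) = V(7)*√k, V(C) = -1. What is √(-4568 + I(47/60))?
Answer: √(-4111200 - 30*√705)/30 ≈ 67.594*I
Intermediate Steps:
I(k) = -√k
√(-4568 + I(47/60)) = √(-4568 - √(47/60)) = √(-4568 - √705/30)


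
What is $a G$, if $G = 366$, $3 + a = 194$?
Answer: $69906$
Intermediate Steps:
$a = 191$ ($a = -3 + 194 = 191$)
$a G = 191 \cdot 366 = 69906$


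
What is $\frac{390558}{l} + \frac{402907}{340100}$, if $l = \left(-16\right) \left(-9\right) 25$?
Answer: $\frac{44759747}{408120} \approx 109.67$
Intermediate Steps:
$l = 3600$ ($l = 144 \cdot 25 = 3600$)
$\frac{390558}{l} + \frac{402907}{340100} = \frac{390558}{3600} + \frac{402907}{340100} = 390558 \cdot \frac{1}{3600} + 402907 \cdot \frac{1}{340100} = \frac{65093}{600} + \frac{402907}{340100} = \frac{44759747}{408120}$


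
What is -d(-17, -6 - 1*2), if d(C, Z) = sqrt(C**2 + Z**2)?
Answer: -sqrt(353) ≈ -18.788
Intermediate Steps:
-d(-17, -6 - 1*2) = -sqrt((-17)**2 + (-6 - 1*2)**2) = -sqrt(289 + (-6 - 2)**2) = -sqrt(289 + (-8)**2) = -sqrt(289 + 64) = -sqrt(353)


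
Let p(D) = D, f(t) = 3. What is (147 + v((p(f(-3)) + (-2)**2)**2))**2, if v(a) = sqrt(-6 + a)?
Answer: (147 + sqrt(43))**2 ≈ 23580.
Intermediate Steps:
(147 + v((p(f(-3)) + (-2)**2)**2))**2 = (147 + sqrt(-6 + (3 + (-2)**2)**2))**2 = (147 + sqrt(-6 + (3 + 4)**2))**2 = (147 + sqrt(-6 + 7**2))**2 = (147 + sqrt(-6 + 49))**2 = (147 + sqrt(43))**2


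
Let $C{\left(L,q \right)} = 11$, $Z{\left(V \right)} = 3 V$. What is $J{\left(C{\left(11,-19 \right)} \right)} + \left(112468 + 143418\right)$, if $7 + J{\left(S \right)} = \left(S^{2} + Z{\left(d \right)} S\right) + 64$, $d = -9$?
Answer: $255767$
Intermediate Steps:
$J{\left(S \right)} = 57 + S^{2} - 27 S$ ($J{\left(S \right)} = -7 + \left(\left(S^{2} + 3 \left(-9\right) S\right) + 64\right) = -7 + \left(\left(S^{2} - 27 S\right) + 64\right) = -7 + \left(64 + S^{2} - 27 S\right) = 57 + S^{2} - 27 S$)
$J{\left(C{\left(11,-19 \right)} \right)} + \left(112468 + 143418\right) = \left(57 + 11^{2} - 297\right) + \left(112468 + 143418\right) = \left(57 + 121 - 297\right) + 255886 = -119 + 255886 = 255767$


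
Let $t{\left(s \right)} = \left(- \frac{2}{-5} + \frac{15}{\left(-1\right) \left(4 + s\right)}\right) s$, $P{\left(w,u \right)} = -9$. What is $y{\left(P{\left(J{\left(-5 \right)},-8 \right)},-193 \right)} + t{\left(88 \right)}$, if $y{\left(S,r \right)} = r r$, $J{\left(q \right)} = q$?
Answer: $\frac{4286033}{115} \approx 37270.0$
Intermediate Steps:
$y{\left(S,r \right)} = r^{2}$
$t{\left(s \right)} = s \left(\frac{2}{5} + \frac{15}{-4 - s}\right)$ ($t{\left(s \right)} = \left(\left(-2\right) \left(- \frac{1}{5}\right) + \frac{15}{-4 - s}\right) s = \left(\frac{2}{5} + \frac{15}{-4 - s}\right) s = s \left(\frac{2}{5} + \frac{15}{-4 - s}\right)$)
$y{\left(P{\left(J{\left(-5 \right)},-8 \right)},-193 \right)} + t{\left(88 \right)} = \left(-193\right)^{2} + \frac{1}{5} \cdot 88 \frac{1}{4 + 88} \left(-67 + 2 \cdot 88\right) = 37249 + \frac{1}{5} \cdot 88 \cdot \frac{1}{92} \left(-67 + 176\right) = 37249 + \frac{1}{5} \cdot 88 \cdot \frac{1}{92} \cdot 109 = 37249 + \frac{2398}{115} = \frac{4286033}{115}$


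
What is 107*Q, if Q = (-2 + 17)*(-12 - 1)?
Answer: -20865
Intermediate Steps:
Q = -195 (Q = 15*(-13) = -195)
107*Q = 107*(-195) = -20865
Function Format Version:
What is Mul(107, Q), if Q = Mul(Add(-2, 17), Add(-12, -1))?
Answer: -20865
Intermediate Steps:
Q = -195 (Q = Mul(15, -13) = -195)
Mul(107, Q) = Mul(107, -195) = -20865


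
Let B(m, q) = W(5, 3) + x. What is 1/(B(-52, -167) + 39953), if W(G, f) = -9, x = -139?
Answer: 1/39805 ≈ 2.5122e-5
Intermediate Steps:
B(m, q) = -148 (B(m, q) = -9 - 139 = -148)
1/(B(-52, -167) + 39953) = 1/(-148 + 39953) = 1/39805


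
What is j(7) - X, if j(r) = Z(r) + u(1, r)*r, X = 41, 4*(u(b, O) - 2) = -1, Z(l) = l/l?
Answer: -111/4 ≈ -27.750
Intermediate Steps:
Z(l) = 1
u(b, O) = 7/4 (u(b, O) = 2 + (1/4)*(-1) = 2 - 1/4 = 7/4)
j(r) = 1 + 7*r/4
j(7) - X = (1 + (7/4)*7) - 1*41 = (1 + 49/4) - 41 = 53/4 - 41 = -111/4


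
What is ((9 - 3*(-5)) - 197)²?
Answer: 29929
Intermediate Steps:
((9 - 3*(-5)) - 197)² = ((9 + 15) - 197)² = (24 - 197)² = (-173)² = 29929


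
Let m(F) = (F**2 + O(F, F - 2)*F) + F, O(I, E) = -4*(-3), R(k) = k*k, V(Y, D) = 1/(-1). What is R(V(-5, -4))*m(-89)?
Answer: 6764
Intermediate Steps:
V(Y, D) = -1
R(k) = k**2
O(I, E) = 12
m(F) = F**2 + 13*F (m(F) = (F**2 + 12*F) + F = F**2 + 13*F)
R(V(-5, -4))*m(-89) = (-1)**2*(-89*(13 - 89)) = 1*(-89*(-76)) = 1*6764 = 6764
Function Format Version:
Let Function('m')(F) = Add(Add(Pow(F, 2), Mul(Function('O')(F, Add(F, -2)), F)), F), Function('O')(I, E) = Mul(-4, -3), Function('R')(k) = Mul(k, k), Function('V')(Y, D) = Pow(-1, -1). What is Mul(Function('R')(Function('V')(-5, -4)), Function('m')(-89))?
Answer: 6764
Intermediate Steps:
Function('V')(Y, D) = -1
Function('R')(k) = Pow(k, 2)
Function('O')(I, E) = 12
Function('m')(F) = Add(Pow(F, 2), Mul(13, F)) (Function('m')(F) = Add(Add(Pow(F, 2), Mul(12, F)), F) = Add(Pow(F, 2), Mul(13, F)))
Mul(Function('R')(Function('V')(-5, -4)), Function('m')(-89)) = Mul(Pow(-1, 2), Mul(-89, Add(13, -89))) = Mul(1, Mul(-89, -76)) = Mul(1, 6764) = 6764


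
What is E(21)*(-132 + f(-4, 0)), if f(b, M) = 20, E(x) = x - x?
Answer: 0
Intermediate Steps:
E(x) = 0
E(21)*(-132 + f(-4, 0)) = 0*(-132 + 20) = 0*(-112) = 0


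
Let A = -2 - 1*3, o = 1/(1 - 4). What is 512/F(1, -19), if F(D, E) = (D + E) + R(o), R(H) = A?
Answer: -512/23 ≈ -22.261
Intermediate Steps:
o = -⅓ (o = 1/(-3) = -⅓ ≈ -0.33333)
A = -5 (A = -2 - 3 = -5)
R(H) = -5
F(D, E) = -5 + D + E (F(D, E) = (D + E) - 5 = -5 + D + E)
512/F(1, -19) = 512/(-5 + 1 - 19) = 512/(-23) = 512*(-1/23) = -512/23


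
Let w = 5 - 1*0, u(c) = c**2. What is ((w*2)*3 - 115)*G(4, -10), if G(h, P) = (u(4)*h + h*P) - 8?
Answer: -1360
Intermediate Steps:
w = 5 (w = 5 + 0 = 5)
G(h, P) = -8 + 16*h + P*h (G(h, P) = (4**2*h + h*P) - 8 = (16*h + P*h) - 8 = -8 + 16*h + P*h)
((w*2)*3 - 115)*G(4, -10) = ((5*2)*3 - 115)*(-8 + 16*4 - 10*4) = (10*3 - 115)*(-8 + 64 - 40) = (30 - 115)*16 = -85*16 = -1360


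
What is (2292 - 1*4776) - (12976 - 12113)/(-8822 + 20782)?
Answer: -29709503/11960 ≈ -2484.1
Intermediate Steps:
(2292 - 1*4776) - (12976 - 12113)/(-8822 + 20782) = (2292 - 4776) - 863/11960 = -2484 - 863/11960 = -29709503/11960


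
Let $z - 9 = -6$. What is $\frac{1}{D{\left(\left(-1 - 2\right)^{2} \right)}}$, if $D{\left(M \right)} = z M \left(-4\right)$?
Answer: $- \frac{1}{108} \approx -0.0092593$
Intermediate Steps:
$z = 3$ ($z = 9 - 6 = 3$)
$D{\left(M \right)} = - 12 M$ ($D{\left(M \right)} = 3 M \left(-4\right) = - 12 M$)
$\frac{1}{D{\left(\left(-1 - 2\right)^{2} \right)}} = \frac{1}{\left(-12\right) \left(-1 - 2\right)^{2}} = \frac{1}{\left(-12\right) \left(-3\right)^{2}} = \frac{1}{\left(-12\right) 9} = \frac{1}{-108} = - \frac{1}{108}$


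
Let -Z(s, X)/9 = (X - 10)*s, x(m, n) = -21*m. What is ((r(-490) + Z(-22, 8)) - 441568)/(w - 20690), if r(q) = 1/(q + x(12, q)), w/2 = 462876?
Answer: -327937289/671556004 ≈ -0.48832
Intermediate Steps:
w = 925752 (w = 2*462876 = 925752)
r(q) = 1/(-252 + q) (r(q) = 1/(q - 21*12) = 1/(q - 252) = 1/(-252 + q))
Z(s, X) = -9*s*(-10 + X) (Z(s, X) = -9*(X - 10)*s = -9*(-10 + X)*s = -9*s*(-10 + X))
((r(-490) + Z(-22, 8)) - 441568)/(w - 20690) = ((1/(-252 - 490) + 9*(-22)*(10 - 1*8)) - 441568)/(925752 - 20690) = ((1/(-742) + 9*(-22)*(10 - 8)) - 441568)/905062 = ((-1/742 + 9*(-22)*2) - 441568)*(1/905062) = ((-1/742 - 396) - 441568)*(1/905062) = (-293833/742 - 441568)*(1/905062) = -327937289/742*1/905062 = -327937289/671556004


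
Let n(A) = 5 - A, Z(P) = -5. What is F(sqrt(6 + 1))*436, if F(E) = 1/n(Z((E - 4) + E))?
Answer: 218/5 ≈ 43.600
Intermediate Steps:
F(E) = 1/10 (F(E) = 1/(5 - 1*(-5)) = 1/(5 + 5) = 1/10)
F(sqrt(6 + 1))*436 = (1/10)*436 = 218/5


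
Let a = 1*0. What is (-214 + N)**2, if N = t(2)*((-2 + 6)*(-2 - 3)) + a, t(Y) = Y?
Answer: 64516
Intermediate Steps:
a = 0
N = -40 (N = 2*((-2 + 6)*(-2 - 3)) + 0 = 2*(4*(-5)) + 0 = 2*(-20) + 0 = -40 + 0 = -40)
(-214 + N)**2 = (-214 - 40)**2 = (-254)**2 = 64516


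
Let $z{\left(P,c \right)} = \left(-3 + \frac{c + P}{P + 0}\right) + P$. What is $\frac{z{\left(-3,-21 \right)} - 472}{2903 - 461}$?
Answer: $- \frac{235}{1221} \approx -0.19247$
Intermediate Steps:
$z{\left(P,c \right)} = -3 + P + \frac{P + c}{P}$ ($z{\left(P,c \right)} = \left(-3 + \frac{P + c}{P}\right) + P = -3 + P + \frac{P + c}{P}$)
$\frac{z{\left(-3,-21 \right)} - 472}{2903 - 461} = \frac{\left(-2 - 3 - \frac{21}{-3}\right) - 472}{2903 - 461} = \frac{\left(-2 - 3 - -7\right) - 472}{2442} = \left(\left(-2 - 3 + 7\right) - 472\right) \frac{1}{2442} = \left(2 - 472\right) \frac{1}{2442} = \left(-470\right) \frac{1}{2442} = - \frac{235}{1221}$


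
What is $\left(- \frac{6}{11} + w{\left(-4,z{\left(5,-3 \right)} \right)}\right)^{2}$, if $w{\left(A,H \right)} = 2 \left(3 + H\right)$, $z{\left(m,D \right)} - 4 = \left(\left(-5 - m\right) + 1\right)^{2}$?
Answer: $\frac{3724900}{121} \approx 30784.0$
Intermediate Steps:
$z{\left(m,D \right)} = 4 + \left(-4 - m\right)^{2}$ ($z{\left(m,D \right)} = 4 + \left(\left(-5 - m\right) + 1\right)^{2} = 4 + \left(-4 - m\right)^{2}$)
$w{\left(A,H \right)} = 6 + 2 H$
$\left(- \frac{6}{11} + w{\left(-4,z{\left(5,-3 \right)} \right)}\right)^{2} = \left(- \frac{6}{11} + \left(6 + 2 \left(4 + \left(4 + 5\right)^{2}\right)\right)\right)^{2} = \left(\left(-6\right) \frac{1}{11} + \left(6 + 2 \left(4 + 9^{2}\right)\right)\right)^{2} = \left(- \frac{6}{11} + \left(6 + 2 \left(4 + 81\right)\right)\right)^{2} = \left(- \frac{6}{11} + \left(6 + 2 \cdot 85\right)\right)^{2} = \left(- \frac{6}{11} + \left(6 + 170\right)\right)^{2} = \left(- \frac{6}{11} + 176\right)^{2} = \left(\frac{1930}{11}\right)^{2} = \frac{3724900}{121}$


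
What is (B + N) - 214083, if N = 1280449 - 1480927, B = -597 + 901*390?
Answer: -63768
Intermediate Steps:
B = 350793 (B = -597 + 351390 = 350793)
N = -200478
(B + N) - 214083 = (350793 - 200478) - 214083 = 150315 - 214083 = -63768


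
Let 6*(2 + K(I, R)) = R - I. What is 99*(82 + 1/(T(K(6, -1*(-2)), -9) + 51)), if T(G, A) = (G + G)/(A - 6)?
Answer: 18765153/2311 ≈ 8119.9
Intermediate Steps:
K(I, R) = -2 - I/6 + R/6 (K(I, R) = -2 + (R - I)/6 = -2 + (-I/6 + R/6) = -2 - I/6 + R/6)
T(G, A) = 2*G/(-6 + A) (T(G, A) = (2*G)/(-6 + A) = 2*G/(-6 + A))
99*(82 + 1/(T(K(6, -1*(-2)), -9) + 51)) = 99*(82 + 1/(2*(-2 - 1/6*6 + (-1*(-2))/6)/(-6 - 9) + 51)) = 99*(82 + 1/(2*(-2 - 1 + (1/6)*2)/(-15) + 51)) = 99*(82 + 1/(2*(-2 - 1 + 1/3)*(-1/15) + 51)) = 99*(82 + 1/(2*(-8/3)*(-1/15) + 51)) = 99*(82 + 1/(16/45 + 51)) = 99*(82 + 1/(2311/45)) = 99*(82 + 45/2311) = 99*(189547/2311) = 18765153/2311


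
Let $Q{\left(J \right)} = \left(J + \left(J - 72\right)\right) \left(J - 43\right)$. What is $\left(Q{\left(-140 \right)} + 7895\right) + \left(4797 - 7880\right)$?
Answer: $69228$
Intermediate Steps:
$Q{\left(J \right)} = \left(-72 + 2 J\right) \left(-43 + J\right)$ ($Q{\left(J \right)} = \left(J + \left(-72 + J\right)\right) \left(-43 + J\right) = \left(-72 + 2 J\right) \left(-43 + J\right)$)
$\left(Q{\left(-140 \right)} + 7895\right) + \left(4797 - 7880\right) = \left(\left(3096 - -22120 + 2 \left(-140\right)^{2}\right) + 7895\right) + \left(4797 - 7880\right) = \left(\left(3096 + 22120 + 2 \cdot 19600\right) + 7895\right) - 3083 = \left(\left(3096 + 22120 + 39200\right) + 7895\right) - 3083 = \left(64416 + 7895\right) - 3083 = 72311 - 3083 = 69228$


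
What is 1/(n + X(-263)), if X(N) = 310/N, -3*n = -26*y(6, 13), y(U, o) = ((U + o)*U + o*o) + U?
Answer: 789/1975252 ≈ 0.00039944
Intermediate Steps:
y(U, o) = U + o² + U*(U + o) (y(U, o) = (U*(U + o) + o²) + U = (o² + U*(U + o)) + U = U + o² + U*(U + o))
n = 7514/3 (n = -(-26)*(6 + 6² + 13² + 6*13)/3 = -(-26)*(6 + 36 + 169 + 78)/3 = -(-26)*289/3 = -⅓*(-7514) = 7514/3 ≈ 2504.7)
1/(n + X(-263)) = 1/(7514/3 + 310/(-263)) = 1/(7514/3 + 310*(-1/263)) = 1/(7514/3 - 310/263) = 1/(1975252/789) = 789/1975252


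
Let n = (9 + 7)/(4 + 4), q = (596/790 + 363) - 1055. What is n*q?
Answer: -546084/395 ≈ -1382.5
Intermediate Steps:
q = -273042/395 (q = (596*(1/790) + 363) - 1055 = (298/395 + 363) - 1055 = 143683/395 - 1055 = -273042/395 ≈ -691.25)
n = 2 (n = 16/8 = 16*(⅛) = 2)
n*q = 2*(-273042/395) = -546084/395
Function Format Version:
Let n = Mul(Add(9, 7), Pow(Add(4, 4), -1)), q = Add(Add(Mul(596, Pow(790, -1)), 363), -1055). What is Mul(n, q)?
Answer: Rational(-546084, 395) ≈ -1382.5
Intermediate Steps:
q = Rational(-273042, 395) (q = Add(Add(Mul(596, Rational(1, 790)), 363), -1055) = Add(Add(Rational(298, 395), 363), -1055) = Add(Rational(143683, 395), -1055) = Rational(-273042, 395) ≈ -691.25)
n = 2 (n = Mul(16, Pow(8, -1)) = Mul(16, Rational(1, 8)) = 2)
Mul(n, q) = Mul(2, Rational(-273042, 395)) = Rational(-546084, 395)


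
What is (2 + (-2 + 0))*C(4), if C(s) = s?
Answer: 0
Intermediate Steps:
(2 + (-2 + 0))*C(4) = (2 + (-2 + 0))*4 = (2 - 2)*4 = 0*4 = 0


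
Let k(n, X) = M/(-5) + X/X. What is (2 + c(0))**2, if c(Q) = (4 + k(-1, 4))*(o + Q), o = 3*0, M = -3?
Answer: 4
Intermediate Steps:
k(n, X) = 8/5 (k(n, X) = -3/(-5) + X/X = -3*(-1/5) + 1 = 3/5 + 1 = 8/5)
o = 0
c(Q) = 28*Q/5 (c(Q) = (4 + 8/5)*(0 + Q) = 28*Q/5)
(2 + c(0))**2 = (2 + (28/5)*0)**2 = (2 + 0)**2 = 2**2 = 4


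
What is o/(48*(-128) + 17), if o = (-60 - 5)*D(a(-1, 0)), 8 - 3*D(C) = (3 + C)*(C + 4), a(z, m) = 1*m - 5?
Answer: 130/6127 ≈ 0.021218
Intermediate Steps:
a(z, m) = -5 + m (a(z, m) = m - 5 = -5 + m)
D(C) = 8/3 - (3 + C)*(4 + C)/3 (D(C) = 8/3 - (3 + C)*(C + 4)/3 = 8/3 - (3 + C)*(4 + C)/3)
o = -130 (o = (-60 - 5)*(-4/3 - 7*(-5 + 0)/3 - (-5 + 0)²/3) = -65*(-4/3 - 7/3*(-5) - ⅓*(-5)²) = -65*(-4/3 + 35/3 - ⅓*25) = -65*(-4/3 + 35/3 - 25/3) = -65*2 = -130)
o/(48*(-128) + 17) = -130/(48*(-128) + 17) = -130/(-6144 + 17) = -130/(-6127) = -130*(-1/6127) = 130/6127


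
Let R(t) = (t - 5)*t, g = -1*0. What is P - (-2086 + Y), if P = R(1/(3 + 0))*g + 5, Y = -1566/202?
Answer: 211974/101 ≈ 2098.8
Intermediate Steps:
g = 0
Y = -783/101 (Y = -1566*1/202 = -783/101 ≈ -7.7525)
R(t) = t*(-5 + t) (R(t) = (-5 + t)*t = t*(-5 + t))
P = 5 (P = ((-5 + 1/(3 + 0))/(3 + 0))*0 + 5 = ((-5 + 1/3)/3)*0 + 5 = ((1/3)*(-14/3))*0 + 5 = -14/9*0 + 5 = 0 + 5 = 5)
P - (-2086 + Y) = 5 - (-2086 - 783/101) = 5 - 1*(-211469/101) = 5 + 211469/101 = 211974/101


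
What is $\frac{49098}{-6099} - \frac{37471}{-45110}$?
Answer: $- \frac{662091717}{91708630} \approx -7.2195$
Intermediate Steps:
$\frac{49098}{-6099} - \frac{37471}{-45110} = 49098 \left(- \frac{1}{6099}\right) - - \frac{37471}{45110} = - \frac{16366}{2033} + \frac{37471}{45110} = - \frac{662091717}{91708630}$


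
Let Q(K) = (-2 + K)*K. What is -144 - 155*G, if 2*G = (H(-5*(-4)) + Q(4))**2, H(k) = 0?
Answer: -5104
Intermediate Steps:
Q(K) = K*(-2 + K)
G = 32 (G = (0 + 4*(-2 + 4))**2/2 = (0 + 4*2)**2/2 = (0 + 8)**2/2 = (1/2)*8**2 = (1/2)*64 = 32)
-144 - 155*G = -144 - 155*32 = -144 - 4960 = -5104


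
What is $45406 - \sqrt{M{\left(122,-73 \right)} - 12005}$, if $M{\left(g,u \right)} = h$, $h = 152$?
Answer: $45406 - 3 i \sqrt{1317} \approx 45406.0 - 108.87 i$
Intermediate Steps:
$M{\left(g,u \right)} = 152$
$45406 - \sqrt{M{\left(122,-73 \right)} - 12005} = 45406 - \sqrt{152 - 12005} = 45406 - \sqrt{-11853} = 45406 - 3 i \sqrt{1317}$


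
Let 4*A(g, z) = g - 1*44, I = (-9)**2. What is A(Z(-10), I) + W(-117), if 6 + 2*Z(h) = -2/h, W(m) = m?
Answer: -5149/40 ≈ -128.73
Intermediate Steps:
I = 81
Z(h) = -3 - 1/h (Z(h) = -3 + (-2/h)/2 = -3 - 1/h)
A(g, z) = -11 + g/4 (A(g, z) = (g - 1*44)/4 = (g - 44)/4 = (-44 + g)/4 = -11 + g/4)
A(Z(-10), I) + W(-117) = (-11 + (-3 - 1/(-10))/4) - 117 = (-11 + (-3 - 1*(-1/10))/4) - 117 = (-11 + (-3 + 1/10)/4) - 117 = (-11 + (1/4)*(-29/10)) - 117 = (-11 - 29/40) - 117 = -469/40 - 117 = -5149/40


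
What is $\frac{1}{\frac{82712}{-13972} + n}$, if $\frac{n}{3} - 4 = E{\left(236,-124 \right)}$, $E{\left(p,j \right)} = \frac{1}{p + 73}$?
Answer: $\frac{51397}{313001} \approx 0.16421$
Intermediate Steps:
$E{\left(p,j \right)} = \frac{1}{73 + p}$
$n = \frac{1237}{103}$ ($n = 12 + \frac{3}{73 + 236} = 12 + \frac{3}{309} = 12 + 3 \cdot \frac{1}{309} = 12 + \frac{1}{103} = \frac{1237}{103} \approx 12.01$)
$\frac{1}{\frac{82712}{-13972} + n} = \frac{1}{\frac{82712}{-13972} + \frac{1237}{103}} = \frac{1}{82712 \left(- \frac{1}{13972}\right) + \frac{1237}{103}} = \frac{1}{- \frac{2954}{499} + \frac{1237}{103}} = \frac{1}{\frac{313001}{51397}} = \frac{51397}{313001}$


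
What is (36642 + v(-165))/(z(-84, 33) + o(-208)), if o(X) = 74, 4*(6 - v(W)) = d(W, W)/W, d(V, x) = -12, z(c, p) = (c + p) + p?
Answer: 2015639/3080 ≈ 654.43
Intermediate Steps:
z(c, p) = c + 2*p
v(W) = 6 + 3/W (v(W) = 6 - (-3)/W = 6 + 3/W)
(36642 + v(-165))/(z(-84, 33) + o(-208)) = (36642 + (6 + 3/(-165)))/((-84 + 2*33) + 74) = (36642 + (6 + 3*(-1/165)))/((-84 + 66) + 74) = (36642 + (6 - 1/55))/(-18 + 74) = (36642 + 329/55)/56 = (2015639/55)*(1/56) = 2015639/3080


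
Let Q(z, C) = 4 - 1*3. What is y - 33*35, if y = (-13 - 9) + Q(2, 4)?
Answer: -1176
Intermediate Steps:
Q(z, C) = 1 (Q(z, C) = 4 - 3 = 1)
y = -21 (y = (-13 - 9) + 1 = -22 + 1 = -21)
y - 33*35 = -21 - 33*35 = -21 - 1155 = -1176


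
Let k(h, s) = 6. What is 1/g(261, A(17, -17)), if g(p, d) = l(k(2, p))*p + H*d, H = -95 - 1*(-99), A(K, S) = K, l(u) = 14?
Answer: 1/3722 ≈ 0.00026867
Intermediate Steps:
H = 4 (H = -95 + 99 = 4)
g(p, d) = 4*d + 14*p (g(p, d) = 14*p + 4*d = 4*d + 14*p)
1/g(261, A(17, -17)) = 1/(4*17 + 14*261) = 1/(68 + 3654) = 1/3722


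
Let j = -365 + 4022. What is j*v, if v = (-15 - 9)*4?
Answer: -351072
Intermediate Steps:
j = 3657
v = -96 (v = -24*4 = -96)
j*v = 3657*(-96) = -351072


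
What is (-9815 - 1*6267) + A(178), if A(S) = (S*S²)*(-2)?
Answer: -11295586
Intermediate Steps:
A(S) = -2*S³ (A(S) = S³*(-2) = -2*S³)
(-9815 - 1*6267) + A(178) = (-9815 - 1*6267) - 2*178³ = (-9815 - 6267) - 2*5639752 = -16082 - 11279504 = -11295586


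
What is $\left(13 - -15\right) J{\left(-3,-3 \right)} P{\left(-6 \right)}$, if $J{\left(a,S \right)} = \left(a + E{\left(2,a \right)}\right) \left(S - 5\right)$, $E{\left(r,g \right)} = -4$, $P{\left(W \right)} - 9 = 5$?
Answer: $21952$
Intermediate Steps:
$P{\left(W \right)} = 14$ ($P{\left(W \right)} = 9 + 5 = 14$)
$J{\left(a,S \right)} = \left(-5 + S\right) \left(-4 + a\right)$ ($J{\left(a,S \right)} = \left(a - 4\right) \left(S - 5\right) = \left(-4 + a\right) \left(-5 + S\right) = \left(-5 + S\right) \left(-4 + a\right)$)
$\left(13 - -15\right) J{\left(-3,-3 \right)} P{\left(-6 \right)} = \left(13 - -15\right) \left(20 - -15 - -12 - -9\right) 14 = \left(13 + 15\right) \left(20 + 15 + 12 + 9\right) 14 = 28 \cdot 56 \cdot 14 = 1568 \cdot 14 = 21952$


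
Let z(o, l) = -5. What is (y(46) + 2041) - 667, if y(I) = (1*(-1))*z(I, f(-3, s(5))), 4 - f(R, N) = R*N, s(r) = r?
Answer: 1379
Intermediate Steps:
f(R, N) = 4 - N*R (f(R, N) = 4 - R*N = 4 - N*R)
y(I) = 5 (y(I) = (1*(-1))*(-5) = -1*(-5) = 5)
(y(46) + 2041) - 667 = (5 + 2041) - 667 = 2046 - 667 = 1379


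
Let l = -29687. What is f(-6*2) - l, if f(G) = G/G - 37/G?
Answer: 356293/12 ≈ 29691.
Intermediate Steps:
f(G) = 1 - 37/G
f(-6*2) - l = (-37 - 6*2)/((-6*2)) - 1*(-29687) = (-37 - 12)/(-12) + 29687 = -1/12*(-49) + 29687 = 49/12 + 29687 = 356293/12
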